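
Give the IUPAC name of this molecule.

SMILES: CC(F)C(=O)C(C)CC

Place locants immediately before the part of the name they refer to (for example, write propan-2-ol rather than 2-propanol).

2-fluoro-4-methylhexan-3-one

Counting along the main chain through the carbonyl gives 6 carbons: the parent is hexane.
The highest-priority functional group is a ketone (C=O on an internal carbon), so the name ends in -one.
Choose the numbering such that numbering from this end puts the carbonyl group at C-3 rather than C-4.
That gives the carbonyl at C-3; a fluoro group at C-2; a methyl group at C-4.
Substituent prefixes are cited in alphabetical order (multiplying prefixes like di-/tri- are ignored for ordering).
Putting it together: 2-fluoro-4-methylhexan-3-one.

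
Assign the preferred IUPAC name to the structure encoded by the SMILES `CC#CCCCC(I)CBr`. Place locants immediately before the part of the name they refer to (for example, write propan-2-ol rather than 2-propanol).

8-bromo-7-iodooct-2-yne

The longest carbon chain that includes the multiple bond has 8 carbons, so the parent hydride is octane.
The chain contains a C≡C triple bond, so the unsaturation ending is -yne.
The numbering direction is chosen so that numbering from this end puts the triple bond at C-2 rather than C-6.
This places the triple bond between C-2 and C-3; a bromo group at C-8; an iodo group at C-7.
Prefixes are listed alphabetically: bromo, iodo.
Putting it together: 8-bromo-7-iodooct-2-yne.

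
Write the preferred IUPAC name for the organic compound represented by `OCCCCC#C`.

hex-5-yn-1-ol

The longest carbon chain that includes the –OH group and the multiple bond has 6 carbons, so the parent hydride is hexane.
The highest-priority functional group is an alcohol (–OH), so the name ends in -ol.
There is one C≡C triple bond, indicated by the ending -yne.
The numbering direction is chosen so that numbering from this end puts the hydroxyl group at C-1 rather than C-6.
This places the hydroxyl at C-1; the triple bond between C-5 and C-6.
Assembling the pieces gives hex-5-yn-1-ol.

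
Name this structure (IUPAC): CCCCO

The longest chain bearing the –OH group is 4 carbons long (butane).
The principal characteristic group is an alcohol (–OH), named with the suffix -ol.
The numbering direction is chosen so that numbering from this end puts the hydroxyl group at C-1 rather than C-4.
That gives the hydroxyl at C-1.
The name is butan-1-ol.

butan-1-ol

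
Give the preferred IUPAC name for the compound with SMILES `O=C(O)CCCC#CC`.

hept-5-ynoic acid

The longest carbon chain that includes the –COOH group and the multiple bond has 7 carbons, so the parent hydride is heptane.
The principal characteristic group is a carboxylic acid (terminal –COOH), named with the suffix -oic acid.
There is one C≡C triple bond, indicated by the ending -yne.
Choose the numbering such that the carboxylic acid carbon is C-1 by definition.
This places the triple bond between C-5 and C-6.
Putting it together: hept-5-ynoic acid.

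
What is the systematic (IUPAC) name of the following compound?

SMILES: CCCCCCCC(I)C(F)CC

3-fluoro-4-iodoundecane

The longest carbon chain is 11 atoms: the parent is undecane.
Number the chain so that the substituent locant set {3,4} is lower than {8,9} at the first point of difference.
With this numbering: a fluoro group at C-3; an iodo group at C-4.
Prefixes are listed alphabetically: fluoro, iodo.
Putting it together: 3-fluoro-4-iodoundecane.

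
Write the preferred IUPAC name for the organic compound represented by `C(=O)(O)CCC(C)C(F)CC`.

5-fluoro-4-methylheptanoic acid

The longest carbon chain that includes the –COOH group has 7 carbons, so the parent hydride is heptane.
A carboxylic acid (terminal –COOH) is the principal characteristic group, giving the suffix -oic acid.
Number the chain so that the carboxylic acid carbon is C-1 by definition.
That gives a fluoro group at C-5; a methyl group at C-4.
The substituents are ordered alphabetically, ignoring any di-/tri- multipliers.
The name is 5-fluoro-4-methylheptanoic acid.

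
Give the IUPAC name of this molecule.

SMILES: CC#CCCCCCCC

Counting along the main chain through the multiple bond gives 10 carbons: the parent is decane.
The chain contains a C≡C triple bond, so the unsaturation ending is -yne.
The numbering direction is chosen so that numbering from this end puts the triple bond at C-2 rather than C-8.
That gives the triple bond between C-2 and C-3.
The name is dec-2-yne.

dec-2-yne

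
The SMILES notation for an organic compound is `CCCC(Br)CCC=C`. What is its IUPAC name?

The longest chain bearing the multiple bond is 8 carbons long (octane).
There is one C=C double bond, indicated by the ending -ene.
Number the chain so that numbering from this end puts the double bond at C-1 rather than C-7.
This places the double bond between C-1 and C-2; a bromo group at C-5.
Putting it together: 5-bromooct-1-ene.

5-bromooct-1-ene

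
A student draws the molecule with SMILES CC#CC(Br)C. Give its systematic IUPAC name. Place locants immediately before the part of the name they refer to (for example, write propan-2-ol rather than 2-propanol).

Counting along the main chain through the multiple bond gives 5 carbons: the parent is pentane.
A C≡C triple bond in the chain gives the infix -yne-.
Choose the numbering such that numbering from this end puts the triple bond at C-2 rather than C-3.
That gives the triple bond between C-2 and C-3; a bromo group at C-4.
Assembling the pieces gives 4-bromopent-2-yne.

4-bromopent-2-yne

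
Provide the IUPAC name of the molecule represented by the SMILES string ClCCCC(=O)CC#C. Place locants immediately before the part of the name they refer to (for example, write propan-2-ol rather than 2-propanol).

Counting along the main chain through the carbonyl and the multiple bond gives 7 carbons: the parent is heptane.
A ketone (C=O on an internal carbon) is the principal characteristic group, giving the suffix -one.
There is one C≡C triple bond, indicated by the ending -yne.
Choose the numbering such that numbering from this end puts the triple bond at C-1 rather than C-6.
With this numbering: the carbonyl at C-4; the triple bond between C-1 and C-2; a chloro group at C-7.
Putting it together: 7-chlorohept-1-yn-4-one.

7-chlorohept-1-yn-4-one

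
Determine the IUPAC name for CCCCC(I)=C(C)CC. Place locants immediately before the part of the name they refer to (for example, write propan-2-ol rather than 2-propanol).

4-iodo-3-methyloct-3-ene

The longest chain bearing the multiple bond is 8 carbons long (octane).
A C=C double bond in the chain gives the infix -ene-.
The numbering direction is chosen so that numbering from this end puts the double bond at C-3 rather than C-5.
That gives the double bond between C-3 and C-4; an iodo group at C-4; a methyl group at C-3.
The substituents are ordered alphabetically, ignoring any di-/tri- multipliers.
Putting it together: 4-iodo-3-methyloct-3-ene.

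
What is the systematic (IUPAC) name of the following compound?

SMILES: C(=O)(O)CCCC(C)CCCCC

The longest chain bearing the –COOH group is 10 carbons long (decane).
The principal characteristic group is a carboxylic acid (terminal –COOH), named with the suffix -oic acid.
The numbering direction is chosen so that the carboxylic acid carbon is C-1 by definition.
This places a methyl group at C-5.
Putting it together: 5-methyldecanoic acid.

5-methyldecanoic acid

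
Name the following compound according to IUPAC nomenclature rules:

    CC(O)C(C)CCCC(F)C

The longest chain bearing the –OH group is 8 carbons long (octane).
The principal characteristic group is an alcohol (–OH), named with the suffix -ol.
Number the chain so that numbering from this end puts the hydroxyl group at C-2 rather than C-7.
With this numbering: the hydroxyl at C-2; a fluoro group at C-7; a methyl group at C-3.
The substituents are ordered alphabetically, ignoring any di-/tri- multipliers.
The name is 7-fluoro-3-methyloctan-2-ol.

7-fluoro-3-methyloctan-2-ol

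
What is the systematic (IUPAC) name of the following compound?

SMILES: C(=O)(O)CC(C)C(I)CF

The longest chain bearing the –COOH group is 5 carbons long (pentane).
A carboxylic acid (terminal –COOH) is the principal characteristic group, giving the suffix -oic acid.
Choose the numbering such that the carboxylic acid carbon is C-1 by definition.
With this numbering: a fluoro group at C-5; an iodo group at C-4; a methyl group at C-3.
The substituents are ordered alphabetically, ignoring any di-/tri- multipliers.
Assembling the pieces gives 5-fluoro-4-iodo-3-methylpentanoic acid.

5-fluoro-4-iodo-3-methylpentanoic acid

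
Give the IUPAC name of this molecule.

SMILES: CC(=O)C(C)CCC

The longest chain bearing the carbonyl is 6 carbons long (hexane).
The highest-priority functional group is a ketone (C=O on an internal carbon), so the name ends in -one.
Choose the numbering such that numbering from this end puts the carbonyl group at C-2 rather than C-5.
This places the carbonyl at C-2; a methyl group at C-3.
The name is 3-methylhexan-2-one.

3-methylhexan-2-one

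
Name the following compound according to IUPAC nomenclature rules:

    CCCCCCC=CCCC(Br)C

2-bromododec-5-ene

The longest chain bearing the multiple bond is 12 carbons long (dodecane).
There is one C=C double bond, indicated by the ending -ene.
The numbering direction is chosen so that numbering from this end puts the double bond at C-5 rather than C-7.
That gives the double bond between C-5 and C-6; a bromo group at C-2.
Assembling the pieces gives 2-bromododec-5-ene.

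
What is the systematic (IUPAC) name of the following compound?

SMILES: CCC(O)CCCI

The longest carbon chain that includes the –OH group has 6 carbons, so the parent hydride is hexane.
The principal characteristic group is an alcohol (–OH), named with the suffix -ol.
Number the chain so that numbering from this end puts the hydroxyl group at C-3 rather than C-4.
With this numbering: the hydroxyl at C-3; an iodo group at C-6.
The name is 6-iodohexan-3-ol.

6-iodohexan-3-ol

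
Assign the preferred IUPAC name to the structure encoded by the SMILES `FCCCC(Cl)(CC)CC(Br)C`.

The parent chain contains 7 carbons (heptane).
The numbering direction is chosen so that the substituent locant set {1,4,4,6} is lower than {2,4,4,7} at the first point of difference.
This places a bromo group at C-6; a chloro group at C-4; an ethyl group at C-4; a fluoro group at C-1.
Prefixes are listed alphabetically: bromo, chloro, ethyl, fluoro.
Assembling the pieces gives 6-bromo-4-chloro-4-ethyl-1-fluoroheptane.

6-bromo-4-chloro-4-ethyl-1-fluoroheptane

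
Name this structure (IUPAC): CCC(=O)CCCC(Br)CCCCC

7-bromododecan-3-one

Counting along the main chain through the carbonyl gives 12 carbons: the parent is dodecane.
A ketone (C=O on an internal carbon) is the principal characteristic group, giving the suffix -one.
Number the chain so that numbering from this end puts the carbonyl group at C-3 rather than C-10.
This places the carbonyl at C-3; a bromo group at C-7.
Assembling the pieces gives 7-bromododecan-3-one.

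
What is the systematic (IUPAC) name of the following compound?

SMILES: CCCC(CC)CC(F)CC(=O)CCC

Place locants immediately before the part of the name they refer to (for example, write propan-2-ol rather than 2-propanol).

The longest carbon chain that includes the carbonyl has 11 carbons, so the parent hydride is undecane.
The principal characteristic group is a ketone (C=O on an internal carbon), named with the suffix -one.
Number the chain so that numbering from this end puts the carbonyl group at C-4 rather than C-8.
That gives the carbonyl at C-4; an ethyl group at C-8; a fluoro group at C-6.
Prefixes are listed alphabetically: ethyl, fluoro.
The name is 8-ethyl-6-fluoroundecan-4-one.

8-ethyl-6-fluoroundecan-4-one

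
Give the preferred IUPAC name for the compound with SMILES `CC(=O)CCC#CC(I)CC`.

7-iodonon-5-yn-2-one

Counting along the main chain through the carbonyl and the multiple bond gives 9 carbons: the parent is nonane.
The highest-priority functional group is a ketone (C=O on an internal carbon), so the name ends in -one.
There is one C≡C triple bond, indicated by the ending -yne.
Number the chain so that numbering from this end puts the carbonyl group at C-2 rather than C-8.
This places the carbonyl at C-2; the triple bond between C-5 and C-6; an iodo group at C-7.
The name is 7-iodonon-5-yn-2-one.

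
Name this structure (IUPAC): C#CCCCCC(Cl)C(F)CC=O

4-chloro-3-fluorodec-9-ynal

The longest chain bearing the –CHO group and the multiple bond is 10 carbons long (decane).
The principal characteristic group is an aldehyde (terminal –CHO), named with the suffix -al.
The chain contains a C≡C triple bond, so the unsaturation ending is -yne.
Choose the numbering such that the aldehyde carbon is C-1 by definition.
This places the triple bond between C-9 and C-10; a chloro group at C-4; a fluoro group at C-3.
The substituents are ordered alphabetically, ignoring any di-/tri- multipliers.
Putting it together: 4-chloro-3-fluorodec-9-ynal.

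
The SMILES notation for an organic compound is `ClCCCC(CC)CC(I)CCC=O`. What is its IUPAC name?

9-chloro-6-ethyl-4-iodononanal

The longest carbon chain that includes the –CHO group has 9 carbons, so the parent hydride is nonane.
The highest-priority functional group is an aldehyde (terminal –CHO), so the name ends in -al.
Choose the numbering such that the aldehyde carbon is C-1 by definition.
With this numbering: a chloro group at C-9; an ethyl group at C-6; an iodo group at C-4.
Prefixes are listed alphabetically: chloro, ethyl, iodo.
The name is 9-chloro-6-ethyl-4-iodononanal.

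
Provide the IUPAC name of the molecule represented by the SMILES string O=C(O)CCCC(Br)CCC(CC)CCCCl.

5-bromo-11-chloro-8-ethylundecanoic acid

Counting along the main chain through the –COOH group gives 11 carbons: the parent is undecane.
A carboxylic acid (terminal –COOH) is the principal characteristic group, giving the suffix -oic acid.
Number the chain so that the carboxylic acid carbon is C-1 by definition.
With this numbering: a bromo group at C-5; a chloro group at C-11; an ethyl group at C-8.
Substituent prefixes are cited in alphabetical order (multiplying prefixes like di-/tri- are ignored for ordering).
Assembling the pieces gives 5-bromo-11-chloro-8-ethylundecanoic acid.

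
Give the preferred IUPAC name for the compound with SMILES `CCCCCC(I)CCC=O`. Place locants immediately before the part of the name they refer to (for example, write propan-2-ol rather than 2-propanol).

The longest carbon chain that includes the –CHO group has 9 carbons, so the parent hydride is nonane.
The highest-priority functional group is an aldehyde (terminal –CHO), so the name ends in -al.
The numbering direction is chosen so that the aldehyde carbon is C-1 by definition.
That gives an iodo group at C-4.
The name is 4-iodononanal.

4-iodononanal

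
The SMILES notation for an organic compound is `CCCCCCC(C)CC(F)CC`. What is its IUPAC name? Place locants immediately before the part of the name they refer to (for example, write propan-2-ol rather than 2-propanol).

3-fluoro-5-methylundecane

The parent chain contains 11 carbons (undecane).
Number the chain so that the substituent locant set {3,5} is lower than {7,9} at the first point of difference.
With this numbering: a fluoro group at C-3; a methyl group at C-5.
Prefixes are listed alphabetically: fluoro, methyl.
The name is 3-fluoro-5-methylundecane.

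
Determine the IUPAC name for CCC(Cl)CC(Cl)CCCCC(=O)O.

6,8-dichlorodecanoic acid

The longest chain bearing the –COOH group is 10 carbons long (decane).
The highest-priority functional group is a carboxylic acid (terminal –COOH), so the name ends in -oic acid.
Number the chain so that the carboxylic acid carbon is C-1 by definition.
With this numbering: chloro groups at C-6 and C-8.
Putting it together: 6,8-dichlorodecanoic acid.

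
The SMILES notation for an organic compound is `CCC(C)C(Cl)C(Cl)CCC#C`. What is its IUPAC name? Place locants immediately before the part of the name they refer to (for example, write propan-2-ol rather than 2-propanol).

Counting along the main chain through the multiple bond gives 9 carbons: the parent is nonane.
A C≡C triple bond in the chain gives the infix -yne-.
Number the chain so that numbering from this end puts the triple bond at C-1 rather than C-8.
With this numbering: the triple bond between C-1 and C-2; chloro groups at C-5 and C-6; a methyl group at C-7.
The substituents are ordered alphabetically, ignoring any di-/tri- multipliers.
The name is 5,6-dichloro-7-methylnon-1-yne.

5,6-dichloro-7-methylnon-1-yne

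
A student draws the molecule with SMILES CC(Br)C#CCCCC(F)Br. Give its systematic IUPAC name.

The longest chain bearing the multiple bond is 8 carbons long (octane).
The chain contains a C≡C triple bond, so the unsaturation ending is -yne.
The numbering direction is chosen so that numbering from this end puts the triple bond at C-3 rather than C-5.
With this numbering: the triple bond between C-3 and C-4; bromo groups at C-2 and C-8; a fluoro group at C-8.
Prefixes are listed alphabetically: bromo, fluoro.
Assembling the pieces gives 2,8-dibromo-8-fluorooct-3-yne.

2,8-dibromo-8-fluorooct-3-yne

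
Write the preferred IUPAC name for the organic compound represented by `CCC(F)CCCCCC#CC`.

9-fluoroundec-2-yne

Counting along the main chain through the multiple bond gives 11 carbons: the parent is undecane.
A C≡C triple bond in the chain gives the infix -yne-.
Number the chain so that numbering from this end puts the triple bond at C-2 rather than C-9.
This places the triple bond between C-2 and C-3; a fluoro group at C-9.
The name is 9-fluoroundec-2-yne.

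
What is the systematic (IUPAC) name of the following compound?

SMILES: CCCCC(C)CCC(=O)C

The longest carbon chain that includes the carbonyl has 9 carbons, so the parent hydride is nonane.
The highest-priority functional group is a ketone (C=O on an internal carbon), so the name ends in -one.
The numbering direction is chosen so that numbering from this end puts the carbonyl group at C-2 rather than C-8.
This places the carbonyl at C-2; a methyl group at C-5.
The name is 5-methylnonan-2-one.

5-methylnonan-2-one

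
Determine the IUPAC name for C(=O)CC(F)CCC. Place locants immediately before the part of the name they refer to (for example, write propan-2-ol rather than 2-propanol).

The longest chain bearing the –CHO group is 6 carbons long (hexane).
An aldehyde (terminal –CHO) is the principal characteristic group, giving the suffix -al.
Number the chain so that the aldehyde carbon is C-1 by definition.
With this numbering: a fluoro group at C-3.
Putting it together: 3-fluorohexanal.

3-fluorohexanal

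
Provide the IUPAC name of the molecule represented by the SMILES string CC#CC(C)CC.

4-methylhex-2-yne

The longest carbon chain that includes the multiple bond has 6 carbons, so the parent hydride is hexane.
A C≡C triple bond in the chain gives the infix -yne-.
Number the chain so that numbering from this end puts the triple bond at C-2 rather than C-4.
This places the triple bond between C-2 and C-3; a methyl group at C-4.
Assembling the pieces gives 4-methylhex-2-yne.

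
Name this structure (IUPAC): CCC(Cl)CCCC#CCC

8-chlorodec-3-yne

Counting along the main chain through the multiple bond gives 10 carbons: the parent is decane.
The chain contains a C≡C triple bond, so the unsaturation ending is -yne.
Choose the numbering such that numbering from this end puts the triple bond at C-3 rather than C-7.
This places the triple bond between C-3 and C-4; a chloro group at C-8.
Putting it together: 8-chlorodec-3-yne.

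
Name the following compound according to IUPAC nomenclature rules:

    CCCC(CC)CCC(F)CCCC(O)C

The longest chain bearing the –OH group is 12 carbons long (dodecane).
The principal characteristic group is an alcohol (–OH), named with the suffix -ol.
The numbering direction is chosen so that numbering from this end puts the hydroxyl group at C-2 rather than C-11.
That gives the hydroxyl at C-2; an ethyl group at C-9; a fluoro group at C-6.
Prefixes are listed alphabetically: ethyl, fluoro.
Putting it together: 9-ethyl-6-fluorododecan-2-ol.

9-ethyl-6-fluorododecan-2-ol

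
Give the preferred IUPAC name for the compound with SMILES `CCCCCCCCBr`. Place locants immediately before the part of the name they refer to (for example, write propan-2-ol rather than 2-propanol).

1-bromooctane

The longest continuous carbon chain has 8 atoms, so the parent hydride is octane.
Choose the numbering such that the substituent locant set {1} is lower than {8} at the first point of difference.
This places a bromo group at C-1.
The name is 1-bromooctane.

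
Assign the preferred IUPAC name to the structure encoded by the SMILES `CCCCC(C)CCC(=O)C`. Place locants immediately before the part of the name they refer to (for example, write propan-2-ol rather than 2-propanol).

The longest carbon chain that includes the carbonyl has 9 carbons, so the parent hydride is nonane.
The principal characteristic group is a ketone (C=O on an internal carbon), named with the suffix -one.
The numbering direction is chosen so that numbering from this end puts the carbonyl group at C-2 rather than C-8.
That gives the carbonyl at C-2; a methyl group at C-5.
Assembling the pieces gives 5-methylnonan-2-one.

5-methylnonan-2-one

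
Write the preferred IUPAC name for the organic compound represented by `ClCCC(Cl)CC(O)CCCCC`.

The longest carbon chain that includes the –OH group has 10 carbons, so the parent hydride is decane.
The highest-priority functional group is an alcohol (–OH), so the name ends in -ol.
The numbering direction is chosen so that numbering from this end puts the hydroxyl group at C-5 rather than C-6.
With this numbering: the hydroxyl at C-5; chloro groups at C-1 and C-3.
The name is 1,3-dichlorodecan-5-ol.

1,3-dichlorodecan-5-ol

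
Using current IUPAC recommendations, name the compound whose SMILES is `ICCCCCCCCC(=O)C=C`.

11-iodoundec-1-en-3-one

The longest chain bearing the carbonyl and the multiple bond is 11 carbons long (undecane).
The highest-priority functional group is a ketone (C=O on an internal carbon), so the name ends in -one.
The chain contains a C=C double bond, so the unsaturation ending is -ene.
The numbering direction is chosen so that numbering from this end puts the carbonyl group at C-3 rather than C-9.
That gives the carbonyl at C-3; the double bond between C-1 and C-2; an iodo group at C-11.
Assembling the pieces gives 11-iodoundec-1-en-3-one.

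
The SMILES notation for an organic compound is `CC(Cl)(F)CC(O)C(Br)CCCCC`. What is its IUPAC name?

The longest carbon chain that includes the –OH group has 10 carbons, so the parent hydride is decane.
An alcohol (–OH) is the principal characteristic group, giving the suffix -ol.
The numbering direction is chosen so that numbering from this end puts the hydroxyl group at C-4 rather than C-7.
With this numbering: the hydroxyl at C-4; a bromo group at C-5; a chloro group at C-2; a fluoro group at C-2.
Prefixes are listed alphabetically: bromo, chloro, fluoro.
The name is 5-bromo-2-chloro-2-fluorodecan-4-ol.

5-bromo-2-chloro-2-fluorodecan-4-ol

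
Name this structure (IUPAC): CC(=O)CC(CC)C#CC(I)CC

The longest chain bearing the carbonyl and the multiple bond is 9 carbons long (nonane).
The highest-priority functional group is a ketone (C=O on an internal carbon), so the name ends in -one.
The chain contains a C≡C triple bond, so the unsaturation ending is -yne.
Choose the numbering such that numbering from this end puts the carbonyl group at C-2 rather than C-8.
That gives the carbonyl at C-2; the triple bond between C-5 and C-6; an ethyl group at C-4; an iodo group at C-7.
The substituents are ordered alphabetically, ignoring any di-/tri- multipliers.
The name is 4-ethyl-7-iodonon-5-yn-2-one.

4-ethyl-7-iodonon-5-yn-2-one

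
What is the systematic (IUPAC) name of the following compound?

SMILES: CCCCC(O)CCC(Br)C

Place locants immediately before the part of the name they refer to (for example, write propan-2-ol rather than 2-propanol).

Counting along the main chain through the –OH group gives 9 carbons: the parent is nonane.
An alcohol (–OH) is the principal characteristic group, giving the suffix -ol.
Choose the numbering such that the substituent locant set {2} is lower than {8} at the first point of difference.
This places the hydroxyl at C-5; a bromo group at C-2.
The name is 2-bromononan-5-ol.

2-bromononan-5-ol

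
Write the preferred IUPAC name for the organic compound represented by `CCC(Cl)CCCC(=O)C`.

6-chlorooctan-2-one

The longest chain bearing the carbonyl is 8 carbons long (octane).
The principal characteristic group is a ketone (C=O on an internal carbon), named with the suffix -one.
The numbering direction is chosen so that numbering from this end puts the carbonyl group at C-2 rather than C-7.
That gives the carbonyl at C-2; a chloro group at C-6.
Putting it together: 6-chlorooctan-2-one.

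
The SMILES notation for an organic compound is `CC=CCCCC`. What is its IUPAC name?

The longest carbon chain that includes the multiple bond has 7 carbons, so the parent hydride is heptane.
The chain contains a C=C double bond, so the unsaturation ending is -ene.
The numbering direction is chosen so that numbering from this end puts the double bond at C-2 rather than C-5.
That gives the double bond between C-2 and C-3.
The name is hept-2-ene.

hept-2-ene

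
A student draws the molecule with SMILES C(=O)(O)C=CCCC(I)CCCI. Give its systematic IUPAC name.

6,9-diiodonon-2-enoic acid

The longest chain bearing the –COOH group and the multiple bond is 9 carbons long (nonane).
A carboxylic acid (terminal –COOH) is the principal characteristic group, giving the suffix -oic acid.
The chain contains a C=C double bond, so the unsaturation ending is -ene.
The numbering direction is chosen so that the carboxylic acid carbon is C-1 by definition.
That gives the double bond between C-2 and C-3; iodo groups at C-6 and C-9.
Assembling the pieces gives 6,9-diiodonon-2-enoic acid.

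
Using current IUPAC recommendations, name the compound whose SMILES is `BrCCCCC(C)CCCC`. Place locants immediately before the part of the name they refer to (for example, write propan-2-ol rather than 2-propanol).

1-bromo-5-methylnonane

The longest continuous carbon chain has 9 atoms, so the parent hydride is nonane.
Choose the numbering such that the substituent locant set {1,5} is lower than {5,9} at the first point of difference.
With this numbering: a bromo group at C-1; a methyl group at C-5.
Prefixes are listed alphabetically: bromo, methyl.
Putting it together: 1-bromo-5-methylnonane.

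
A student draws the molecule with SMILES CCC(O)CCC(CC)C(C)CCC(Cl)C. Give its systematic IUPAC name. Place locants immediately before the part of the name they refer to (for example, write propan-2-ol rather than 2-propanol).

10-chloro-6-ethyl-7-methylundecan-3-ol

The longest chain bearing the –OH group is 11 carbons long (undecane).
The highest-priority functional group is an alcohol (–OH), so the name ends in -ol.
Number the chain so that numbering from this end puts the hydroxyl group at C-3 rather than C-9.
With this numbering: the hydroxyl at C-3; a chloro group at C-10; an ethyl group at C-6; a methyl group at C-7.
The substituents are ordered alphabetically, ignoring any di-/tri- multipliers.
The name is 10-chloro-6-ethyl-7-methylundecan-3-ol.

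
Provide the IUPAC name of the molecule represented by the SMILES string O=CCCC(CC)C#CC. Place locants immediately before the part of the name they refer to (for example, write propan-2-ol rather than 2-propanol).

4-ethylhept-5-ynal

Counting along the main chain through the –CHO group and the multiple bond gives 7 carbons: the parent is heptane.
The principal characteristic group is an aldehyde (terminal –CHO), named with the suffix -al.
A C≡C triple bond in the chain gives the infix -yne-.
Number the chain so that the aldehyde carbon is C-1 by definition.
This places the triple bond between C-5 and C-6; an ethyl group at C-4.
The name is 4-ethylhept-5-ynal.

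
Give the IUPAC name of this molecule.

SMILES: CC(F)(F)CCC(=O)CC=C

The longest carbon chain that includes the carbonyl and the multiple bond has 8 carbons, so the parent hydride is octane.
The principal characteristic group is a ketone (C=O on an internal carbon), named with the suffix -one.
There is one C=C double bond, indicated by the ending -ene.
Number the chain so that numbering from this end puts the carbonyl group at C-4 rather than C-5.
This places the carbonyl at C-4; the double bond between C-1 and C-2; two fluoro groups at C-7.
Putting it together: 7,7-difluorooct-1-en-4-one.

7,7-difluorooct-1-en-4-one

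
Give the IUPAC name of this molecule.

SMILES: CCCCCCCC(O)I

The longest chain bearing the –OH group is 8 carbons long (octane).
An alcohol (–OH) is the principal characteristic group, giving the suffix -ol.
The numbering direction is chosen so that numbering from this end puts the hydroxyl group at C-1 rather than C-8.
This places the hydroxyl at C-1; an iodo group at C-1.
Assembling the pieces gives 1-iodooctan-1-ol.

1-iodooctan-1-ol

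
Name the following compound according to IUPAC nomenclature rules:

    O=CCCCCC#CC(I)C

Counting along the main chain through the –CHO group and the multiple bond gives 9 carbons: the parent is nonane.
The highest-priority functional group is an aldehyde (terminal –CHO), so the name ends in -al.
There is one C≡C triple bond, indicated by the ending -yne.
Number the chain so that the aldehyde carbon is C-1 by definition.
That gives the triple bond between C-6 and C-7; an iodo group at C-8.
Putting it together: 8-iodonon-6-ynal.

8-iodonon-6-ynal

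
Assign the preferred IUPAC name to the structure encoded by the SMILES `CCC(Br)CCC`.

The parent chain contains 6 carbons (hexane).
The numbering direction is chosen so that the substituent locant set {3} is lower than {4} at the first point of difference.
That gives a bromo group at C-3.
Assembling the pieces gives 3-bromohexane.

3-bromohexane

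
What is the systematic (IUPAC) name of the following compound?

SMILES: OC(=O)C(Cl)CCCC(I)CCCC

Counting along the main chain through the –COOH group gives 10 carbons: the parent is decane.
The principal characteristic group is a carboxylic acid (terminal –COOH), named with the suffix -oic acid.
The numbering direction is chosen so that the carboxylic acid carbon is C-1 by definition.
This places a chloro group at C-2; an iodo group at C-6.
Prefixes are listed alphabetically: chloro, iodo.
Putting it together: 2-chloro-6-iododecanoic acid.

2-chloro-6-iododecanoic acid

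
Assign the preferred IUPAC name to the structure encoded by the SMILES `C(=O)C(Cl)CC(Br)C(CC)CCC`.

The longest chain bearing the –CHO group is 8 carbons long (octane).
An aldehyde (terminal –CHO) is the principal characteristic group, giving the suffix -al.
Choose the numbering such that the aldehyde carbon is C-1 by definition.
That gives a bromo group at C-4; a chloro group at C-2; an ethyl group at C-5.
Substituent prefixes are cited in alphabetical order (multiplying prefixes like di-/tri- are ignored for ordering).
Assembling the pieces gives 4-bromo-2-chloro-5-ethyloctanal.

4-bromo-2-chloro-5-ethyloctanal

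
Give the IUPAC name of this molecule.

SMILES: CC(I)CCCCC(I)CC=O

3,8-diiodononanal

Counting along the main chain through the –CHO group gives 9 carbons: the parent is nonane.
The highest-priority functional group is an aldehyde (terminal –CHO), so the name ends in -al.
Choose the numbering such that the aldehyde carbon is C-1 by definition.
With this numbering: iodo groups at C-3 and C-8.
The name is 3,8-diiodononanal.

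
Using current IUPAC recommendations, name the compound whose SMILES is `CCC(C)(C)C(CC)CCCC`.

4-ethyl-3,3-dimethyloctane

The parent chain contains 8 carbons (octane).
The numbering direction is chosen so that the substituent locant set {3,3,4} is lower than {5,6,6} at the first point of difference.
With this numbering: an ethyl group at C-4; two methyl groups at C-3.
The substituents are ordered alphabetically, ignoring any di-/tri- multipliers.
Assembling the pieces gives 4-ethyl-3,3-dimethyloctane.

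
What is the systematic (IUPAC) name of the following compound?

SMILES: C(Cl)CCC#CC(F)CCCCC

1-chloro-6-fluoroundec-4-yne

Counting along the main chain through the multiple bond gives 11 carbons: the parent is undecane.
There is one C≡C triple bond, indicated by the ending -yne.
Choose the numbering such that numbering from this end puts the triple bond at C-4 rather than C-7.
With this numbering: the triple bond between C-4 and C-5; a chloro group at C-1; a fluoro group at C-6.
Substituent prefixes are cited in alphabetical order (multiplying prefixes like di-/tri- are ignored for ordering).
The name is 1-chloro-6-fluoroundec-4-yne.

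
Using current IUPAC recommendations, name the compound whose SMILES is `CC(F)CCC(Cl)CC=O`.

3-chloro-6-fluoroheptanal

The longest chain bearing the –CHO group is 7 carbons long (heptane).
The highest-priority functional group is an aldehyde (terminal –CHO), so the name ends in -al.
Number the chain so that the aldehyde carbon is C-1 by definition.
This places a chloro group at C-3; a fluoro group at C-6.
Prefixes are listed alphabetically: chloro, fluoro.
Assembling the pieces gives 3-chloro-6-fluoroheptanal.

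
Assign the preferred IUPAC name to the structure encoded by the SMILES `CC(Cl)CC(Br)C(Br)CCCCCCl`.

6,7-dibromo-1,9-dichlorodecane

The parent chain contains 10 carbons (decane).
Number the chain so that the substituent locant set {1,6,7,9} is lower than {2,4,5,10} at the first point of difference.
This places bromo groups at C-6 and C-7; chloro groups at C-1 and C-9.
Prefixes are listed alphabetically: bromo, chloro.
Assembling the pieces gives 6,7-dibromo-1,9-dichlorodecane.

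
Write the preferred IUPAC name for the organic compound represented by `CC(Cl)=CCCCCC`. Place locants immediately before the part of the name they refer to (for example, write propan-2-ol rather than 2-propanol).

2-chlorooct-2-ene

Counting along the main chain through the multiple bond gives 8 carbons: the parent is octane.
A C=C double bond in the chain gives the infix -ene-.
Choose the numbering such that numbering from this end puts the double bond at C-2 rather than C-6.
This places the double bond between C-2 and C-3; a chloro group at C-2.
The name is 2-chlorooct-2-ene.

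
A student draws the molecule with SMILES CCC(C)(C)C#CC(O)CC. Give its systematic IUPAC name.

The longest chain bearing the –OH group and the multiple bond is 8 carbons long (octane).
The highest-priority functional group is an alcohol (–OH), so the name ends in -ol.
There is one C≡C triple bond, indicated by the ending -yne.
Number the chain so that numbering from this end puts the hydroxyl group at C-3 rather than C-6.
With this numbering: the hydroxyl at C-3; the triple bond between C-4 and C-5; two methyl groups at C-6.
Assembling the pieces gives 6,6-dimethyloct-4-yn-3-ol.

6,6-dimethyloct-4-yn-3-ol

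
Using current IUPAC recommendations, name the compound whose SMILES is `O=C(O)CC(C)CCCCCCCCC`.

3-methyldodecanoic acid

Counting along the main chain through the –COOH group gives 12 carbons: the parent is dodecane.
A carboxylic acid (terminal –COOH) is the principal characteristic group, giving the suffix -oic acid.
Choose the numbering such that the carboxylic acid carbon is C-1 by definition.
That gives a methyl group at C-3.
Assembling the pieces gives 3-methyldodecanoic acid.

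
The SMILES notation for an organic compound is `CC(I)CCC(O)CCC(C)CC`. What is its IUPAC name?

The longest carbon chain that includes the –OH group has 10 carbons, so the parent hydride is decane.
The principal characteristic group is an alcohol (–OH), named with the suffix -ol.
Number the chain so that numbering from this end puts the hydroxyl group at C-5 rather than C-6.
This places the hydroxyl at C-5; an iodo group at C-2; a methyl group at C-8.
The substituents are ordered alphabetically, ignoring any di-/tri- multipliers.
The name is 2-iodo-8-methyldecan-5-ol.

2-iodo-8-methyldecan-5-ol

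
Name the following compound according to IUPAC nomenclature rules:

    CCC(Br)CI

The longest carbon chain is 4 atoms: the parent is butane.
The numbering direction is chosen so that the substituent locant set {1,2} is lower than {3,4} at the first point of difference.
With this numbering: a bromo group at C-2; an iodo group at C-1.
The substituents are ordered alphabetically, ignoring any di-/tri- multipliers.
Assembling the pieces gives 2-bromo-1-iodobutane.

2-bromo-1-iodobutane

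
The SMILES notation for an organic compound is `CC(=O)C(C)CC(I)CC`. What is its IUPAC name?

Counting along the main chain through the carbonyl gives 7 carbons: the parent is heptane.
A ketone (C=O on an internal carbon) is the principal characteristic group, giving the suffix -one.
Choose the numbering such that numbering from this end puts the carbonyl group at C-2 rather than C-6.
This places the carbonyl at C-2; an iodo group at C-5; a methyl group at C-3.
Substituent prefixes are cited in alphabetical order (multiplying prefixes like di-/tri- are ignored for ordering).
Putting it together: 5-iodo-3-methylheptan-2-one.

5-iodo-3-methylheptan-2-one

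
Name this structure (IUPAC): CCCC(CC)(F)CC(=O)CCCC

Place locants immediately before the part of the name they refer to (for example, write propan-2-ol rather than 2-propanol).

The longest carbon chain that includes the carbonyl has 10 carbons, so the parent hydride is decane.
The highest-priority functional group is a ketone (C=O on an internal carbon), so the name ends in -one.
Number the chain so that numbering from this end puts the carbonyl group at C-5 rather than C-6.
With this numbering: the carbonyl at C-5; an ethyl group at C-7; a fluoro group at C-7.
Substituent prefixes are cited in alphabetical order (multiplying prefixes like di-/tri- are ignored for ordering).
Assembling the pieces gives 7-ethyl-7-fluorodecan-5-one.

7-ethyl-7-fluorodecan-5-one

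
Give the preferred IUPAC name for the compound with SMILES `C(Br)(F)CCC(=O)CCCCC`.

The longest carbon chain that includes the carbonyl has 9 carbons, so the parent hydride is nonane.
A ketone (C=O on an internal carbon) is the principal characteristic group, giving the suffix -one.
Number the chain so that numbering from this end puts the carbonyl group at C-4 rather than C-6.
This places the carbonyl at C-4; a bromo group at C-1; a fluoro group at C-1.
The substituents are ordered alphabetically, ignoring any di-/tri- multipliers.
Assembling the pieces gives 1-bromo-1-fluorononan-4-one.

1-bromo-1-fluorononan-4-one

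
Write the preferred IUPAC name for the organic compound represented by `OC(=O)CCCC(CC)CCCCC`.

5-ethyldecanoic acid

The longest carbon chain that includes the –COOH group has 10 carbons, so the parent hydride is decane.
The highest-priority functional group is a carboxylic acid (terminal –COOH), so the name ends in -oic acid.
Choose the numbering such that the carboxylic acid carbon is C-1 by definition.
That gives an ethyl group at C-5.
The name is 5-ethyldecanoic acid.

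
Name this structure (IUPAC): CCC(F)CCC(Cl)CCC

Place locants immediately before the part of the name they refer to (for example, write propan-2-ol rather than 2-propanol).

6-chloro-3-fluorononane

The longest continuous carbon chain has 9 atoms, so the parent hydride is nonane.
Number the chain so that the substituent locant set {3,6} is lower than {4,7} at the first point of difference.
That gives a chloro group at C-6; a fluoro group at C-3.
Substituent prefixes are cited in alphabetical order (multiplying prefixes like di-/tri- are ignored for ordering).
The name is 6-chloro-3-fluorononane.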